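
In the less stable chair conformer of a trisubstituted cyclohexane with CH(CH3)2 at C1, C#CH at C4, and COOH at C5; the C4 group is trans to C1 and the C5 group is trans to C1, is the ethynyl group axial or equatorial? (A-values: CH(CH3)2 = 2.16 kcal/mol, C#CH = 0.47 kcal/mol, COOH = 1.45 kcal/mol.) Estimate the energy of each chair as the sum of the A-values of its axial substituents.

Chair I (isopropyl axial, ethynyl axial, carboxyl equatorial): E = 2.63 kcal/mol.
Chair II (isopropyl equatorial, ethynyl equatorial, carboxyl axial): E = 1.45 kcal/mol.
Chair I is the less stable (higher-energy) conformer, and in that chair the ethynyl group is axial.

axial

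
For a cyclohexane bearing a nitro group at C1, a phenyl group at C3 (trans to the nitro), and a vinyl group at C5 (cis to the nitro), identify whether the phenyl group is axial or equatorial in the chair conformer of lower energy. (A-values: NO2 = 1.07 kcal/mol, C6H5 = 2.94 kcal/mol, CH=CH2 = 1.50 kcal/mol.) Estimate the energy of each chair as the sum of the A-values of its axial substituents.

equatorial

Chair I (nitro axial, phenyl equatorial, vinyl axial): E = 2.57 kcal/mol.
Chair II (nitro equatorial, phenyl axial, vinyl equatorial): E = 2.94 kcal/mol.
Chair I is the more stable (lower-energy) conformer, and in that chair the phenyl group is equatorial.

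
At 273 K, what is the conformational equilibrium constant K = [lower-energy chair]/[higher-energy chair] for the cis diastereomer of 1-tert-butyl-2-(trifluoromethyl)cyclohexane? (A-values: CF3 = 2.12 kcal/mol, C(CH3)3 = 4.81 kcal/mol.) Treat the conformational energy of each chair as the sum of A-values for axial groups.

K ≈ 142

C1 and C2 have opposite parity, so for the cis isomer the two substituents are one axial and one equatorial in each chair.
Chair I (trifluoromethyl axial, tert-butyl equatorial): E = 2.12 kcal/mol; chair II (trifluoromethyl equatorial, tert-butyl axial): E = 4.81 kcal/mol.
ΔG = 2.69 kcal/mol between the two chairs.
K = exp(ΔG/RT) with R = 1.987×10⁻³ kcal mol⁻¹ K⁻¹ and T = 273 K gives K ≈ 142.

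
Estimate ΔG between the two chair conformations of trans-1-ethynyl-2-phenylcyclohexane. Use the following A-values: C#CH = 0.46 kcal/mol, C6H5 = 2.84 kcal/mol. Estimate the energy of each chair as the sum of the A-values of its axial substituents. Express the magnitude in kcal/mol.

3.30 kcal/mol

C1 and C2 have opposite parity, so for the trans isomer the two substituents are e,e in one chair and a,a in the other.
Chair I (ethynyl axial, phenyl axial): E = 3.30 kcal/mol.
Chair II (ethynyl equatorial, phenyl equatorial): E = 0.00 kcal/mol.
ΔE = 3.30 − 0.00 = 3.30 kcal/mol; chair II is more stable.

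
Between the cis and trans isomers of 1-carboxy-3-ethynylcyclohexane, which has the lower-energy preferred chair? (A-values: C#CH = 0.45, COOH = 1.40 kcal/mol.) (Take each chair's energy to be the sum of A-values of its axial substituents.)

cis

At 1,3 positions (parity same): cis → (e,e or a,a); trans → (a,e or e,a).
Best chair for cis: E = 0.00 kcal/mol; best chair for trans: E = 0.45 kcal/mol.
The cis isomer is lower by 0.45 kcal/mol.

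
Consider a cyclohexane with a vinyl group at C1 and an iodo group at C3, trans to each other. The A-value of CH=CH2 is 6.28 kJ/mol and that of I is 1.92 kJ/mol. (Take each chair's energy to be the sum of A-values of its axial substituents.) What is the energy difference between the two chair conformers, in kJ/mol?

C1 and C3 have the same parity, so for the trans isomer the two substituents are one axial and one equatorial in each chair.
Chair I (vinyl axial, iodo equatorial): E = 6.28 kJ/mol.
Chair II (vinyl equatorial, iodo axial): E = 1.92 kJ/mol.
ΔE = 6.28 − 1.92 = 4.36 kJ/mol; chair II is more stable.

4.36 kJ/mol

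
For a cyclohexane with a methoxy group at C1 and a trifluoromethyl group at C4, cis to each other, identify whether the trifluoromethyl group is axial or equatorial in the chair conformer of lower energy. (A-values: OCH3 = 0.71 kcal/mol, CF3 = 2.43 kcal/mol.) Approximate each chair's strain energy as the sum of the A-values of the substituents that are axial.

C1 and C4 have opposite parity, so for the cis isomer the two substituents are one axial and one equatorial in each chair.
Chair I (methoxy axial, trifluoromethyl equatorial): E = 0.71 kcal/mol.
Chair II (methoxy equatorial, trifluoromethyl axial): E = 2.43 kcal/mol.
Chair I is the more stable (lower-energy) conformer, and in that chair the trifluoromethyl group is equatorial.

equatorial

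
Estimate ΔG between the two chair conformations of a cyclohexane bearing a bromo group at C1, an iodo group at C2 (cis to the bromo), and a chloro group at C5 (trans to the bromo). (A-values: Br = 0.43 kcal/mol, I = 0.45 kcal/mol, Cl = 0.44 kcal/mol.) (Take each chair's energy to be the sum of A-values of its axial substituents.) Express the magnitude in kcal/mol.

Chair I (bromo axial, iodo equatorial, chloro equatorial): E = 0.43 kcal/mol.
Chair II (bromo equatorial, iodo axial, chloro axial): E = 0.89 kcal/mol.
ΔE = 0.89 − 0.43 = 0.46 kcal/mol; chair I is more stable.

0.46 kcal/mol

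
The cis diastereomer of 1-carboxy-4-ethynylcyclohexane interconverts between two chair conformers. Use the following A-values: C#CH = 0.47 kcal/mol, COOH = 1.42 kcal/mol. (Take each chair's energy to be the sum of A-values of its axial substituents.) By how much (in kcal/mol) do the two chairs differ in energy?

0.95 kcal/mol

C1 and C4 have opposite parity, so for the cis isomer the two substituents are one axial and one equatorial in each chair.
Chair I (ethynyl axial, carboxyl equatorial): E = 0.47 kcal/mol.
Chair II (ethynyl equatorial, carboxyl axial): E = 1.42 kcal/mol.
ΔE = 1.42 − 0.47 = 0.95 kcal/mol; chair I is more stable.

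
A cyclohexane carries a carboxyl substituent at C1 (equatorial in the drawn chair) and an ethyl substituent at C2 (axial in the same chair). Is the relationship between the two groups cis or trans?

C1 and C2 have opposite parity, so their axial bonds point in opposite directions.
With opposite-parity carbons, two substituents on the same face are one axial and one equatorial; opposite faces give both axial or both equatorial.
Here the groups are equatorial/axial → same face → cis.

cis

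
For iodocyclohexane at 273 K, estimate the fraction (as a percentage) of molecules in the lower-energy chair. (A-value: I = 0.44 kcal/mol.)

69.2%

One chair has the iodo group axial (E = 0.44 kcal/mol) and the other has it equatorial (E = 0).
ΔG = 0.44 kcal/mol between the two chairs.
K = exp(ΔG/RT) with R = 1.987×10⁻³ kcal mol⁻¹ K⁻¹ and T = 273 K gives K ≈ 2.25.
Fraction in the lower-energy chair = K/(K+1) = 69.2%.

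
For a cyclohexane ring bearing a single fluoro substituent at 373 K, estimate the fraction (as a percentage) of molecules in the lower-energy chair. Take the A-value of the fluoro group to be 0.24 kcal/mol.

58.0%

One chair has the fluoro group axial (E = 0.24 kcal/mol) and the other has it equatorial (E = 0).
ΔG = 0.24 kcal/mol between the two chairs.
K = exp(ΔG/RT) with R = 1.987×10⁻³ kcal mol⁻¹ K⁻¹ and T = 373 K gives K ≈ 1.38.
Fraction in the lower-energy chair = K/(K+1) = 58.0%.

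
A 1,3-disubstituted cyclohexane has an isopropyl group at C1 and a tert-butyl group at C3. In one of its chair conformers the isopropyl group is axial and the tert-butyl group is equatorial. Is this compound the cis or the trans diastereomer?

trans

C1 and C3 have the same parity, so their axial bonds point in the same direction.
With same-parity carbons, two substituents on the same face are both axial or both equatorial; opposite faces give one of each.
Here the groups are axial/equatorial → opposite face → trans.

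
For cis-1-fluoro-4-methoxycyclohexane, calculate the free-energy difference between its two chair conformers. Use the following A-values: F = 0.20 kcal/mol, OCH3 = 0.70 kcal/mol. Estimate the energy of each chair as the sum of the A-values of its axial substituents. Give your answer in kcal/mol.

C1 and C4 have opposite parity, so for the cis isomer the two substituents are one axial and one equatorial in each chair.
Chair I (fluoro axial, methoxy equatorial): E = 0.20 kcal/mol.
Chair II (fluoro equatorial, methoxy axial): E = 0.70 kcal/mol.
ΔE = 0.70 − 0.20 = 0.50 kcal/mol; chair I is more stable.

0.50 kcal/mol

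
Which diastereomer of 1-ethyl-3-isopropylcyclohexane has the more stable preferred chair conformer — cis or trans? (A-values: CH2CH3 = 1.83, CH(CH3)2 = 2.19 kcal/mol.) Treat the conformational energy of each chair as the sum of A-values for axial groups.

cis

At 1,3 positions (parity same): cis → (e,e or a,a); trans → (a,e or e,a).
Best chair for cis: E = 0.00 kcal/mol; best chair for trans: E = 1.83 kcal/mol.
The cis isomer is lower by 1.83 kcal/mol.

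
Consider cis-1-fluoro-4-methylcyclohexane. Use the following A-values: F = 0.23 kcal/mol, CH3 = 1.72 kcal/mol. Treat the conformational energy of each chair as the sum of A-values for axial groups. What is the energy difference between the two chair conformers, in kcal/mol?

1.49 kcal/mol

C1 and C4 have opposite parity, so for the cis isomer the two substituents are one axial and one equatorial in each chair.
Chair I (fluoro axial, methyl equatorial): E = 0.23 kcal/mol.
Chair II (fluoro equatorial, methyl axial): E = 1.72 kcal/mol.
ΔE = 1.72 − 0.23 = 1.49 kcal/mol; chair I is more stable.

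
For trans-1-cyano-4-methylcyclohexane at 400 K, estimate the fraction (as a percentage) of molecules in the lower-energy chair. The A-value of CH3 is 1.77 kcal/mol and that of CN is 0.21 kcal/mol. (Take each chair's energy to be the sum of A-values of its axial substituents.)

92.4%

C1 and C4 have opposite parity, so for the trans isomer the two substituents are e,e in one chair and a,a in the other.
Chair I (methyl axial, cyano axial): E = 1.98 kcal/mol; chair II (methyl equatorial, cyano equatorial): E = 0.00 kcal/mol.
ΔG = 1.98 kcal/mol between the two chairs.
K = exp(ΔG/RT) with R = 1.987×10⁻³ kcal mol⁻¹ K⁻¹ and T = 400 K gives K ≈ 12.1.
Fraction in the lower-energy chair = K/(K+1) = 92.4%.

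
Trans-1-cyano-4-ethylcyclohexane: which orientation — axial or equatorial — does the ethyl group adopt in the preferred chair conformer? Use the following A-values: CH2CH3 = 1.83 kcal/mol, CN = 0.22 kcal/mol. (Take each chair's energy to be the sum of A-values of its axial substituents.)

equatorial

C1 and C4 have opposite parity, so for the trans isomer the two substituents are e,e in one chair and a,a in the other.
Chair I (ethyl axial, cyano axial): E = 2.05 kcal/mol.
Chair II (ethyl equatorial, cyano equatorial): E = 0.00 kcal/mol.
Chair II is the more stable (lower-energy) conformer, and in that chair the ethyl group is equatorial.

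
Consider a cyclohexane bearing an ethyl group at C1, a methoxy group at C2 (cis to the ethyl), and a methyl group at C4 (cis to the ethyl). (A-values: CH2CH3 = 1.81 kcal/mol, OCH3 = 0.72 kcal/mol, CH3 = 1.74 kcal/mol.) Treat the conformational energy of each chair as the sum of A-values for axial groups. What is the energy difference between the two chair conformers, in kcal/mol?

Chair I (ethyl axial, methoxy equatorial, methyl equatorial): E = 1.81 kcal/mol.
Chair II (ethyl equatorial, methoxy axial, methyl axial): E = 2.46 kcal/mol.
ΔE = 2.46 − 1.81 = 0.65 kcal/mol; chair I is more stable.

0.65 kcal/mol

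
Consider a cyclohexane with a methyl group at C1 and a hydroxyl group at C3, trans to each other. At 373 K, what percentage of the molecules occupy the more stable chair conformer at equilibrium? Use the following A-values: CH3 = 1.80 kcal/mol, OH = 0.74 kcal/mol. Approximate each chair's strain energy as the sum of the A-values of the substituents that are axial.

80.7%

C1 and C3 have the same parity, so for the trans isomer the two substituents are one axial and one equatorial in each chair.
Chair I (methyl axial, hydroxyl equatorial): E = 1.80 kcal/mol; chair II (methyl equatorial, hydroxyl axial): E = 0.74 kcal/mol.
ΔG = 1.06 kcal/mol between the two chairs.
K = exp(ΔG/RT) with R = 1.987×10⁻³ kcal mol⁻¹ K⁻¹ and T = 373 K gives K ≈ 4.18.
Fraction in the lower-energy chair = K/(K+1) = 80.7%.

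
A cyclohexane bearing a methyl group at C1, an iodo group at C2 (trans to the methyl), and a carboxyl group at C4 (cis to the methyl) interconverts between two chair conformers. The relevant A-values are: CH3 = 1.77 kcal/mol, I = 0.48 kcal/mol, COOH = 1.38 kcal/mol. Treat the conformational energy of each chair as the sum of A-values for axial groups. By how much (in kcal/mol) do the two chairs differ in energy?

Chair I (methyl axial, iodo axial, carboxyl equatorial): E = 2.25 kcal/mol.
Chair II (methyl equatorial, iodo equatorial, carboxyl axial): E = 1.38 kcal/mol.
ΔE = 2.25 − 1.38 = 0.87 kcal/mol; chair II is more stable.

0.87 kcal/mol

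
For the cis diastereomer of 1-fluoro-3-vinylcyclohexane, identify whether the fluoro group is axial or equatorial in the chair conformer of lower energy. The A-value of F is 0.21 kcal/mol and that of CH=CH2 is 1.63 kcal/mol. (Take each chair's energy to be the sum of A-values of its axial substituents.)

C1 and C3 have the same parity, so for the cis isomer the two substituents are e,e in one chair and a,a in the other.
Chair I (fluoro axial, vinyl axial): E = 1.84 kcal/mol.
Chair II (fluoro equatorial, vinyl equatorial): E = 0.00 kcal/mol.
Chair II is the more stable (lower-energy) conformer, and in that chair the fluoro group is equatorial.

equatorial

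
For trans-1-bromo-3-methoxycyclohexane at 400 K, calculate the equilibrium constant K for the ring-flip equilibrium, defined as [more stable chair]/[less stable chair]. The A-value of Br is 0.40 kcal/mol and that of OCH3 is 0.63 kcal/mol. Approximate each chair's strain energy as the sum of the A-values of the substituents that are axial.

K ≈ 1.34

C1 and C3 have the same parity, so for the trans isomer the two substituents are one axial and one equatorial in each chair.
Chair I (bromo axial, methoxy equatorial): E = 0.40 kcal/mol; chair II (bromo equatorial, methoxy axial): E = 0.63 kcal/mol.
ΔG = 0.23 kcal/mol between the two chairs.
K = exp(ΔG/RT) with R = 1.987×10⁻³ kcal mol⁻¹ K⁻¹ and T = 400 K gives K ≈ 1.34.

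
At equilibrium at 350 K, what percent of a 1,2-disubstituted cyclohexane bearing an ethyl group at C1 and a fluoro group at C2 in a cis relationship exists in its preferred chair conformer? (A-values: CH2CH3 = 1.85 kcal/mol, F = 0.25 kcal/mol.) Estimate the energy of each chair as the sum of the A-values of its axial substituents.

C1 and C2 have opposite parity, so for the cis isomer the two substituents are one axial and one equatorial in each chair.
Chair I (ethyl axial, fluoro equatorial): E = 1.85 kcal/mol; chair II (ethyl equatorial, fluoro axial): E = 0.25 kcal/mol.
ΔG = 1.60 kcal/mol between the two chairs.
K = exp(ΔG/RT) with R = 1.987×10⁻³ kcal mol⁻¹ K⁻¹ and T = 350 K gives K ≈ 9.98.
Fraction in the lower-energy chair = K/(K+1) = 90.9%.

90.9%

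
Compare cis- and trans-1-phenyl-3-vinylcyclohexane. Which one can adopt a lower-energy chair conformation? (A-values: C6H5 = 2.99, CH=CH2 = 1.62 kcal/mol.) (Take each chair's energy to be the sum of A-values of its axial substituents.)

At 1,3 positions (parity same): cis → (e,e or a,a); trans → (a,e or e,a).
Best chair for cis: E = 0.00 kcal/mol; best chair for trans: E = 1.62 kcal/mol.
The cis isomer is lower by 1.62 kcal/mol.

cis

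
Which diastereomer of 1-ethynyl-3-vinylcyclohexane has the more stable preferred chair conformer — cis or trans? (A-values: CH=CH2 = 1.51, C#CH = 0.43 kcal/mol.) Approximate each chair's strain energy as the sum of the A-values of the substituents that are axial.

At 1,3 positions (parity same): cis → (e,e or a,a); trans → (a,e or e,a).
Best chair for cis: E = 0.00 kcal/mol; best chair for trans: E = 0.43 kcal/mol.
The cis isomer is lower by 0.43 kcal/mol.

cis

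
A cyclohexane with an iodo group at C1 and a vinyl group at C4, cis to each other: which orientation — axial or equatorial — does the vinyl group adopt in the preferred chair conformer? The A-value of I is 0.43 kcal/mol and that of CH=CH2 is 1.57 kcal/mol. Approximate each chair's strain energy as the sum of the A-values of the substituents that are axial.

equatorial

C1 and C4 have opposite parity, so for the cis isomer the two substituents are one axial and one equatorial in each chair.
Chair I (iodo axial, vinyl equatorial): E = 0.43 kcal/mol.
Chair II (iodo equatorial, vinyl axial): E = 1.57 kcal/mol.
Chair I is the more stable (lower-energy) conformer, and in that chair the vinyl group is equatorial.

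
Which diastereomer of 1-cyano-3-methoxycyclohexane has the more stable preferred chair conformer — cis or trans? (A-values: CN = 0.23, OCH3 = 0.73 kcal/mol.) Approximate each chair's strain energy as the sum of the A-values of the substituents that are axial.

cis

At 1,3 positions (parity same): cis → (e,e or a,a); trans → (a,e or e,a).
Best chair for cis: E = 0.00 kcal/mol; best chair for trans: E = 0.23 kcal/mol.
The cis isomer is lower by 0.23 kcal/mol.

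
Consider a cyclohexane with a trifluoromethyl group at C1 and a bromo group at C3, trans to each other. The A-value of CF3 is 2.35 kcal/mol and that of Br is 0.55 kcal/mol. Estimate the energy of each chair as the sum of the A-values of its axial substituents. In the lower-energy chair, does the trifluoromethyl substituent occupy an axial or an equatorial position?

equatorial

C1 and C3 have the same parity, so for the trans isomer the two substituents are one axial and one equatorial in each chair.
Chair I (trifluoromethyl axial, bromo equatorial): E = 2.35 kcal/mol.
Chair II (trifluoromethyl equatorial, bromo axial): E = 0.55 kcal/mol.
Chair II is the more stable (lower-energy) conformer, and in that chair the trifluoromethyl group is equatorial.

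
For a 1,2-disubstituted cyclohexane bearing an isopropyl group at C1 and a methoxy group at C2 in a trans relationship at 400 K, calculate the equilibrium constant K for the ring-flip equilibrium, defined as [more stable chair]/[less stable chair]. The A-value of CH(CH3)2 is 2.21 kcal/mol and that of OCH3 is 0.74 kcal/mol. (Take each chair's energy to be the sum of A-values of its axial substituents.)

C1 and C2 have opposite parity, so for the trans isomer the two substituents are e,e in one chair and a,a in the other.
Chair I (isopropyl axial, methoxy axial): E = 2.95 kcal/mol; chair II (isopropyl equatorial, methoxy equatorial): E = 0.00 kcal/mol.
ΔG = 2.95 kcal/mol between the two chairs.
K = exp(ΔG/RT) with R = 1.987×10⁻³ kcal mol⁻¹ K⁻¹ and T = 400 K gives K ≈ 40.9.

K ≈ 40.9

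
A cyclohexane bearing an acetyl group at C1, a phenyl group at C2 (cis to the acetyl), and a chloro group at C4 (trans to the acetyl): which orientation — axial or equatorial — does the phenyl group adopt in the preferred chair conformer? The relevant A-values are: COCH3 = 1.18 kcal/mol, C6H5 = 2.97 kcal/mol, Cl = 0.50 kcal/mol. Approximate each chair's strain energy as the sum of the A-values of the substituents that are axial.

Chair I (acetyl axial, phenyl equatorial, chloro axial): E = 1.68 kcal/mol.
Chair II (acetyl equatorial, phenyl axial, chloro equatorial): E = 2.97 kcal/mol.
Chair I is the more stable (lower-energy) conformer, and in that chair the phenyl group is equatorial.

equatorial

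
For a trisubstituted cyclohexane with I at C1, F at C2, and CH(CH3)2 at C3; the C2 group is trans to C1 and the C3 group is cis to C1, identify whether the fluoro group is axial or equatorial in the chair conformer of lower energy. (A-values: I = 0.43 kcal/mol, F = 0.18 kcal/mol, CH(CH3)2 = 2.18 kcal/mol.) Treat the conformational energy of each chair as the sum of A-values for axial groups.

Chair I (iodo axial, fluoro axial, isopropyl axial): E = 2.79 kcal/mol.
Chair II (iodo equatorial, fluoro equatorial, isopropyl equatorial): E = 0.00 kcal/mol.
Chair II is the more stable (lower-energy) conformer, and in that chair the fluoro group is equatorial.

equatorial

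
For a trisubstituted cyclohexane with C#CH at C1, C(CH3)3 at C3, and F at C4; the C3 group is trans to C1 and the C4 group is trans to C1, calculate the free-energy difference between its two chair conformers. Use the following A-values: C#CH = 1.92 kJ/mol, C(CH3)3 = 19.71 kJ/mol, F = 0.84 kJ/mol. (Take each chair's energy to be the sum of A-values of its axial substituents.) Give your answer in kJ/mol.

16.95 kJ/mol

Chair I (ethynyl axial, tert-butyl equatorial, fluoro axial): E = 2.76 kJ/mol.
Chair II (ethynyl equatorial, tert-butyl axial, fluoro equatorial): E = 19.71 kJ/mol.
ΔE = 19.71 − 2.76 = 16.95 kJ/mol; chair I is more stable.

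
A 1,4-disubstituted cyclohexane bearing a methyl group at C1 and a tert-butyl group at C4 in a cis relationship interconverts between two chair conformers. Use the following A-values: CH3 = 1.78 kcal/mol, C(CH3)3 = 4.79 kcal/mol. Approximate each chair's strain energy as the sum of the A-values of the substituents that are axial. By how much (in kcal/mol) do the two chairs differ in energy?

C1 and C4 have opposite parity, so for the cis isomer the two substituents are one axial and one equatorial in each chair.
Chair I (methyl axial, tert-butyl equatorial): E = 1.78 kcal/mol.
Chair II (methyl equatorial, tert-butyl axial): E = 4.79 kcal/mol.
ΔE = 4.79 − 1.78 = 3.01 kcal/mol; chair I is more stable.

3.01 kcal/mol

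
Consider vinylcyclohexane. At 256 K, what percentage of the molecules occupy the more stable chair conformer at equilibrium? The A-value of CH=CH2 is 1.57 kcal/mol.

95.6%

One chair has the vinyl group axial (E = 1.57 kcal/mol) and the other has it equatorial (E = 0).
ΔG = 1.57 kcal/mol between the two chairs.
K = exp(ΔG/RT) with R = 1.987×10⁻³ kcal mol⁻¹ K⁻¹ and T = 256 K gives K ≈ 21.9.
Fraction in the lower-energy chair = K/(K+1) = 95.6%.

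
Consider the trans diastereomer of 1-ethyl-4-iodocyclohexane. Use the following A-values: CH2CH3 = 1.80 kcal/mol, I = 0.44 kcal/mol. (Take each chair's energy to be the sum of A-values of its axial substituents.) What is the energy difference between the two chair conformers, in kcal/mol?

C1 and C4 have opposite parity, so for the trans isomer the two substituents are e,e in one chair and a,a in the other.
Chair I (ethyl axial, iodo axial): E = 2.24 kcal/mol.
Chair II (ethyl equatorial, iodo equatorial): E = 0.00 kcal/mol.
ΔE = 2.24 − 0.00 = 2.24 kcal/mol; chair II is more stable.

2.24 kcal/mol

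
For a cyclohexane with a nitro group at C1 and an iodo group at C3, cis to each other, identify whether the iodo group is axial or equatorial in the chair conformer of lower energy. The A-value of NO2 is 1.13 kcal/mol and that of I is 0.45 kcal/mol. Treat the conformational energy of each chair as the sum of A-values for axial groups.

equatorial

C1 and C3 have the same parity, so for the cis isomer the two substituents are e,e in one chair and a,a in the other.
Chair I (nitro axial, iodo axial): E = 1.58 kcal/mol.
Chair II (nitro equatorial, iodo equatorial): E = 0.00 kcal/mol.
Chair II is the more stable (lower-energy) conformer, and in that chair the iodo group is equatorial.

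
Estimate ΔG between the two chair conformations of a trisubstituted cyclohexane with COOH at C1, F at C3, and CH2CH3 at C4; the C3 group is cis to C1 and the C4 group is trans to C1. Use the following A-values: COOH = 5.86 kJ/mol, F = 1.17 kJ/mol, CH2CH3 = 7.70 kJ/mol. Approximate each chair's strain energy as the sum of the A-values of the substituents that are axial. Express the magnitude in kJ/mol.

14.73 kJ/mol

Chair I (carboxyl axial, fluoro axial, ethyl axial): E = 14.73 kJ/mol.
Chair II (carboxyl equatorial, fluoro equatorial, ethyl equatorial): E = 0.00 kJ/mol.
ΔE = 14.73 − 0.00 = 14.73 kJ/mol; chair II is more stable.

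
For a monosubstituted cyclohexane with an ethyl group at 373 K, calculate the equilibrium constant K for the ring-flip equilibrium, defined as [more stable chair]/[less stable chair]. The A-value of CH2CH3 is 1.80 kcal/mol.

K ≈ 11.3

One chair has the ethyl group axial (E = 1.80 kcal/mol) and the other has it equatorial (E = 0).
ΔG = 1.80 kcal/mol between the two chairs.
K = exp(ΔG/RT) with R = 1.987×10⁻³ kcal mol⁻¹ K⁻¹ and T = 373 K gives K ≈ 11.3.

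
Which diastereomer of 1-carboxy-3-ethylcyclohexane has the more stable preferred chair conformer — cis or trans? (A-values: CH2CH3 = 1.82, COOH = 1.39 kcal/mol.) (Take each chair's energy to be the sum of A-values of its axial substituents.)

At 1,3 positions (parity same): cis → (e,e or a,a); trans → (a,e or e,a).
Best chair for cis: E = 0.00 kcal/mol; best chair for trans: E = 1.39 kcal/mol.
The cis isomer is lower by 1.39 kcal/mol.

cis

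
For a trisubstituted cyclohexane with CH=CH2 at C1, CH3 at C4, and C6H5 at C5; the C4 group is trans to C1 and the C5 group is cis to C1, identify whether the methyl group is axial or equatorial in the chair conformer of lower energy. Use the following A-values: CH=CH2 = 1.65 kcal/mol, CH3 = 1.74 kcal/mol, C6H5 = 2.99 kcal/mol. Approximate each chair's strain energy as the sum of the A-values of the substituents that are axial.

Chair I (vinyl axial, methyl axial, phenyl axial): E = 6.38 kcal/mol.
Chair II (vinyl equatorial, methyl equatorial, phenyl equatorial): E = 0.00 kcal/mol.
Chair II is the more stable (lower-energy) conformer, and in that chair the methyl group is equatorial.

equatorial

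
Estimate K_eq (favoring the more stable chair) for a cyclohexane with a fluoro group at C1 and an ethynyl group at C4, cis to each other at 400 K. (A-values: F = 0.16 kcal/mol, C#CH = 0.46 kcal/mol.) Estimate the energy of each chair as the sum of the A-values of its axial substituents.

C1 and C4 have opposite parity, so for the cis isomer the two substituents are one axial and one equatorial in each chair.
Chair I (fluoro axial, ethynyl equatorial): E = 0.16 kcal/mol; chair II (fluoro equatorial, ethynyl axial): E = 0.46 kcal/mol.
ΔG = 0.30 kcal/mol between the two chairs.
K = exp(ΔG/RT) with R = 1.987×10⁻³ kcal mol⁻¹ K⁻¹ and T = 400 K gives K ≈ 1.46.

K ≈ 1.46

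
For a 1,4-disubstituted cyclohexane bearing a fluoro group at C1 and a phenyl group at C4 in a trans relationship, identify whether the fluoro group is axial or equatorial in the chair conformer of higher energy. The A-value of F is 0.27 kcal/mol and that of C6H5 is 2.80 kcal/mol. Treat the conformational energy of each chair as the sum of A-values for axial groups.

axial

C1 and C4 have opposite parity, so for the trans isomer the two substituents are e,e in one chair and a,a in the other.
Chair I (fluoro axial, phenyl axial): E = 3.07 kcal/mol.
Chair II (fluoro equatorial, phenyl equatorial): E = 0.00 kcal/mol.
Chair I is the less stable (higher-energy) conformer, and in that chair the fluoro group is axial.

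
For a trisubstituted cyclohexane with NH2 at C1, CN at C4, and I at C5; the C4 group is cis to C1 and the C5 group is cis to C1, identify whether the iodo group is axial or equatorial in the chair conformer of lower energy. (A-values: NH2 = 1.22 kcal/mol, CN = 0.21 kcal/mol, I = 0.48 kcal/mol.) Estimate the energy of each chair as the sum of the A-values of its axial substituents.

equatorial

Chair I (amino axial, cyano equatorial, iodo axial): E = 1.70 kcal/mol.
Chair II (amino equatorial, cyano axial, iodo equatorial): E = 0.21 kcal/mol.
Chair II is the more stable (lower-energy) conformer, and in that chair the iodo group is equatorial.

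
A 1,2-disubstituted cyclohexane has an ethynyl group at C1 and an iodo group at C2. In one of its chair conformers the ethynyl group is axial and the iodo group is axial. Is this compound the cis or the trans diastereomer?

C1 and C2 have opposite parity, so their axial bonds point in opposite directions.
With opposite-parity carbons, two substituents on the same face are one axial and one equatorial; opposite faces give both axial or both equatorial.
Here the groups are axial/axial → opposite face → trans.

trans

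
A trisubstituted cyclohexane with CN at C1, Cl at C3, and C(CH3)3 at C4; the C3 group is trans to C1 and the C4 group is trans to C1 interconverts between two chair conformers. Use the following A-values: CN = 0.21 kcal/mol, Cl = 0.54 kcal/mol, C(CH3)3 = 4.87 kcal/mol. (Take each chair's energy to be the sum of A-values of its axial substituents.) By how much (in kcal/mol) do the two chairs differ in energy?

Chair I (cyano axial, chloro equatorial, tert-butyl axial): E = 5.08 kcal/mol.
Chair II (cyano equatorial, chloro axial, tert-butyl equatorial): E = 0.54 kcal/mol.
ΔE = 5.08 − 0.54 = 4.54 kcal/mol; chair II is more stable.

4.54 kcal/mol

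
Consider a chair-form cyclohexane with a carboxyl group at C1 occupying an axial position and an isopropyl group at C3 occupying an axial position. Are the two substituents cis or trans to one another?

cis

C1 and C3 have the same parity, so their axial bonds point in the same direction.
With same-parity carbons, two substituents on the same face are both axial or both equatorial; opposite faces give one of each.
Here the groups are axial/axial → same face → cis.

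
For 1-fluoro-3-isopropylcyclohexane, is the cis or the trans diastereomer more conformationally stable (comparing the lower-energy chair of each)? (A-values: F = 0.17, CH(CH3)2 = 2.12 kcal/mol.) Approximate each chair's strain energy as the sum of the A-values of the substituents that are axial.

cis

At 1,3 positions (parity same): cis → (e,e or a,a); trans → (a,e or e,a).
Best chair for cis: E = 0.00 kcal/mol; best chair for trans: E = 0.17 kcal/mol.
The cis isomer is lower by 0.17 kcal/mol.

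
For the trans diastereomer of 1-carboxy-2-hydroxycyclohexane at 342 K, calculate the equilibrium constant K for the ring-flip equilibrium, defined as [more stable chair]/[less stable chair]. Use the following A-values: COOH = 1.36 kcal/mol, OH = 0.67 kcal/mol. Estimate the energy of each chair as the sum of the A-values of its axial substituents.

C1 and C2 have opposite parity, so for the trans isomer the two substituents are e,e in one chair and a,a in the other.
Chair I (carboxyl axial, hydroxyl axial): E = 2.03 kcal/mol; chair II (carboxyl equatorial, hydroxyl equatorial): E = 0.00 kcal/mol.
ΔG = 2.03 kcal/mol between the two chairs.
K = exp(ΔG/RT) with R = 1.987×10⁻³ kcal mol⁻¹ K⁻¹ and T = 342 K gives K ≈ 19.8.

K ≈ 19.8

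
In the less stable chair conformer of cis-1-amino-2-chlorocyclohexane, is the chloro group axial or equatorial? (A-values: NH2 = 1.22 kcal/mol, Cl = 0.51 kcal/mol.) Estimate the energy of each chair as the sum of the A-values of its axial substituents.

equatorial

C1 and C2 have opposite parity, so for the cis isomer the two substituents are one axial and one equatorial in each chair.
Chair I (amino axial, chloro equatorial): E = 1.22 kcal/mol.
Chair II (amino equatorial, chloro axial): E = 0.51 kcal/mol.
Chair I is the less stable (higher-energy) conformer, and in that chair the chloro group is equatorial.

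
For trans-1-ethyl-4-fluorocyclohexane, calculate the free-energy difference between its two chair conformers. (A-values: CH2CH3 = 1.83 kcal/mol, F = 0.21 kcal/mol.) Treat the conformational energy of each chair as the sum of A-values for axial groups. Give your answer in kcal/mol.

C1 and C4 have opposite parity, so for the trans isomer the two substituents are e,e in one chair and a,a in the other.
Chair I (ethyl axial, fluoro axial): E = 2.04 kcal/mol.
Chair II (ethyl equatorial, fluoro equatorial): E = 0.00 kcal/mol.
ΔE = 2.04 − 0.00 = 2.04 kcal/mol; chair II is more stable.

2.04 kcal/mol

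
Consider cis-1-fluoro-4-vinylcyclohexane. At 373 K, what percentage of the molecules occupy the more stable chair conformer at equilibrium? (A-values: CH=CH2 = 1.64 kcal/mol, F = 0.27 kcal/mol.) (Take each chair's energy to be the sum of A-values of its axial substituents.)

C1 and C4 have opposite parity, so for the cis isomer the two substituents are one axial and one equatorial in each chair.
Chair I (vinyl axial, fluoro equatorial): E = 1.64 kcal/mol; chair II (vinyl equatorial, fluoro axial): E = 0.27 kcal/mol.
ΔG = 1.37 kcal/mol between the two chairs.
K = exp(ΔG/RT) with R = 1.987×10⁻³ kcal mol⁻¹ K⁻¹ and T = 373 K gives K ≈ 6.35.
Fraction in the lower-energy chair = K/(K+1) = 86.4%.

86.4%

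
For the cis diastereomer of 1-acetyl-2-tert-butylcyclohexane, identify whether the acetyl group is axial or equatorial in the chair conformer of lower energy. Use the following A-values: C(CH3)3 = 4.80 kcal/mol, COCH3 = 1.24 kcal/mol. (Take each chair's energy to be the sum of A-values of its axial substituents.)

C1 and C2 have opposite parity, so for the cis isomer the two substituents are one axial and one equatorial in each chair.
Chair I (tert-butyl axial, acetyl equatorial): E = 4.80 kcal/mol.
Chair II (tert-butyl equatorial, acetyl axial): E = 1.24 kcal/mol.
Chair II is the more stable (lower-energy) conformer, and in that chair the acetyl group is axial.

axial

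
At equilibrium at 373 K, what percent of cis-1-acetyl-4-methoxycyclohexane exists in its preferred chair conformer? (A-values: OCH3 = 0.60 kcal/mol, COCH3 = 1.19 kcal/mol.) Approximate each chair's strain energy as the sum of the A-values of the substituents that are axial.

68.9%

C1 and C4 have opposite parity, so for the cis isomer the two substituents are one axial and one equatorial in each chair.
Chair I (methoxy axial, acetyl equatorial): E = 0.60 kcal/mol; chair II (methoxy equatorial, acetyl axial): E = 1.19 kcal/mol.
ΔG = 0.59 kcal/mol between the two chairs.
K = exp(ΔG/RT) with R = 1.987×10⁻³ kcal mol⁻¹ K⁻¹ and T = 373 K gives K ≈ 2.22.
Fraction in the lower-energy chair = K/(K+1) = 68.9%.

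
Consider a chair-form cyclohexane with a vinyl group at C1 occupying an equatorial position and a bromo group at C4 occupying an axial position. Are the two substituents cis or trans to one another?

C1 and C4 have opposite parity, so their axial bonds point in opposite directions.
With opposite-parity carbons, two substituents on the same face are one axial and one equatorial; opposite faces give both axial or both equatorial.
Here the groups are equatorial/axial → same face → cis.

cis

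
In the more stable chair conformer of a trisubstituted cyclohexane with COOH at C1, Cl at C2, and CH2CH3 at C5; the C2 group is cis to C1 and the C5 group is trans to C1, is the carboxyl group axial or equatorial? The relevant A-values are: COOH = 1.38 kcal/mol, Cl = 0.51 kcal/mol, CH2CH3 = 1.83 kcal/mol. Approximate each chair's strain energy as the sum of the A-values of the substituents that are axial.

Chair I (carboxyl axial, chloro equatorial, ethyl equatorial): E = 1.38 kcal/mol.
Chair II (carboxyl equatorial, chloro axial, ethyl axial): E = 2.34 kcal/mol.
Chair I is the more stable (lower-energy) conformer, and in that chair the carboxyl group is axial.

axial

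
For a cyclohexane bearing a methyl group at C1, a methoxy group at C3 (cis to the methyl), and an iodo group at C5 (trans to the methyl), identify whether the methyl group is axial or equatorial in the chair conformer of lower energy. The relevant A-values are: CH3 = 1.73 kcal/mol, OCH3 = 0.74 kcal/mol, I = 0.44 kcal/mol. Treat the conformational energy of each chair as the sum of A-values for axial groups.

equatorial

Chair I (methyl axial, methoxy axial, iodo equatorial): E = 2.47 kcal/mol.
Chair II (methyl equatorial, methoxy equatorial, iodo axial): E = 0.44 kcal/mol.
Chair II is the more stable (lower-energy) conformer, and in that chair the methyl group is equatorial.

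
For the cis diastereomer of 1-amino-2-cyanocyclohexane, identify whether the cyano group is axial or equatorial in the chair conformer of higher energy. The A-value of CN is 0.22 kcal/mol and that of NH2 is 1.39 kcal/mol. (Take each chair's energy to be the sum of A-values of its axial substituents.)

C1 and C2 have opposite parity, so for the cis isomer the two substituents are one axial and one equatorial in each chair.
Chair I (cyano axial, amino equatorial): E = 0.22 kcal/mol.
Chair II (cyano equatorial, amino axial): E = 1.39 kcal/mol.
Chair II is the less stable (higher-energy) conformer, and in that chair the cyano group is equatorial.

equatorial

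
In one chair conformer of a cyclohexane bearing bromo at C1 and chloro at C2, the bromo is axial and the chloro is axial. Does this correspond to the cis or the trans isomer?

trans

C1 and C2 have opposite parity, so their axial bonds point in opposite directions.
With opposite-parity carbons, two substituents on the same face are one axial and one equatorial; opposite faces give both axial or both equatorial.
Here the groups are axial/axial → opposite face → trans.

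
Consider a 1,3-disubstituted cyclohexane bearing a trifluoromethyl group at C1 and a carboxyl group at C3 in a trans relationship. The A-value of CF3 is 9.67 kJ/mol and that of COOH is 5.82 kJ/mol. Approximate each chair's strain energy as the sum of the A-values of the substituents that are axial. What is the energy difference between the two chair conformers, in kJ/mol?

C1 and C3 have the same parity, so for the trans isomer the two substituents are one axial and one equatorial in each chair.
Chair I (trifluoromethyl axial, carboxyl equatorial): E = 9.67 kJ/mol.
Chair II (trifluoromethyl equatorial, carboxyl axial): E = 5.82 kJ/mol.
ΔE = 9.67 − 5.82 = 3.85 kJ/mol; chair II is more stable.

3.85 kJ/mol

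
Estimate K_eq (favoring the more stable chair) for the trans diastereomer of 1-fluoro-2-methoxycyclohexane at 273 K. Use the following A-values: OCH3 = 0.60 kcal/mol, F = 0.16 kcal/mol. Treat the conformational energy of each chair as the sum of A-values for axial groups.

C1 and C2 have opposite parity, so for the trans isomer the two substituents are e,e in one chair and a,a in the other.
Chair I (methoxy axial, fluoro axial): E = 0.76 kcal/mol; chair II (methoxy equatorial, fluoro equatorial): E = 0.00 kcal/mol.
ΔG = 0.76 kcal/mol between the two chairs.
K = exp(ΔG/RT) with R = 1.987×10⁻³ kcal mol⁻¹ K⁻¹ and T = 273 K gives K ≈ 4.06.

K ≈ 4.06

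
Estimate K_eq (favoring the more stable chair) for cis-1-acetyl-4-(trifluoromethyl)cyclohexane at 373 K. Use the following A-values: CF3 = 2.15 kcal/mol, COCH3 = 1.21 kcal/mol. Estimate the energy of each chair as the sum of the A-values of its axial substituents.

K ≈ 3.55

C1 and C4 have opposite parity, so for the cis isomer the two substituents are one axial and one equatorial in each chair.
Chair I (trifluoromethyl axial, acetyl equatorial): E = 2.15 kcal/mol; chair II (trifluoromethyl equatorial, acetyl axial): E = 1.21 kcal/mol.
ΔG = 0.94 kcal/mol between the two chairs.
K = exp(ΔG/RT) with R = 1.987×10⁻³ kcal mol⁻¹ K⁻¹ and T = 373 K gives K ≈ 3.55.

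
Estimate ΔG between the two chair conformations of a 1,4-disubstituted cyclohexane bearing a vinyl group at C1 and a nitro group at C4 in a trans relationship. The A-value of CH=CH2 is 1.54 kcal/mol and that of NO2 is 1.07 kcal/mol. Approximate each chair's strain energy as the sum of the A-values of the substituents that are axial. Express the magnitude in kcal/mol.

C1 and C4 have opposite parity, so for the trans isomer the two substituents are e,e in one chair and a,a in the other.
Chair I (vinyl axial, nitro axial): E = 2.61 kcal/mol.
Chair II (vinyl equatorial, nitro equatorial): E = 0.00 kcal/mol.
ΔE = 2.61 − 0.00 = 2.61 kcal/mol; chair II is more stable.

2.61 kcal/mol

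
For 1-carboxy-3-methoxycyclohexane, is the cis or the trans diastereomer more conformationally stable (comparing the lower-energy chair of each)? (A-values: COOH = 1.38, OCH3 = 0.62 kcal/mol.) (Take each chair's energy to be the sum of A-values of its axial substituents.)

cis

At 1,3 positions (parity same): cis → (e,e or a,a); trans → (a,e or e,a).
Best chair for cis: E = 0.00 kcal/mol; best chair for trans: E = 0.62 kcal/mol.
The cis isomer is lower by 0.62 kcal/mol.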